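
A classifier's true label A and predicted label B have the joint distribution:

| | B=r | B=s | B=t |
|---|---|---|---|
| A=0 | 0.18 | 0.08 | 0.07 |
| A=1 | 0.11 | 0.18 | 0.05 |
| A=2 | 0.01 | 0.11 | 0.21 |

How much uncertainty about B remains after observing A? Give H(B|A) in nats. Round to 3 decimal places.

0.916 nats

Marginals: p(A) = (0.3300, 0.3400, 0.3300), p(B) = (0.3000, 0.3700, 0.3300).
H(B|A) = Σ p(A) · H(B|A=·).
  A=0: p=0.3300, H(B|A=0) = 1.0031
  A=1: p=0.3400, H(B|A=1) = 0.9837
  A=2: p=0.3300, H(B|A=2) = 0.7598
Weighted sum = 0.916 nats.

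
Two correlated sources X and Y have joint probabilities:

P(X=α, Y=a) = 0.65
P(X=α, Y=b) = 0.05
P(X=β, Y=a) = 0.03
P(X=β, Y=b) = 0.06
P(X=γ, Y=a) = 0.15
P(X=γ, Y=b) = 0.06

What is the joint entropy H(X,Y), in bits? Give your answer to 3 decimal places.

1.669 bits

H(X,Y) = −Σ p(x,y)·log₂ p(x,y) over all 6 cells.
  cell (α,a): −0.65·log₂0.65 = 0.4040
  cell (α,b): −0.05·log₂0.05 = 0.2161
  cell (β,a): −0.03·log₂0.03 = 0.1518
  cell (β,b): −0.06·log₂0.06 = 0.2435
  cell (γ,a): −0.15·log₂0.15 = 0.4105
  cell (γ,b): −0.06·log₂0.06 = 0.2435
Sum = 1.669 bits.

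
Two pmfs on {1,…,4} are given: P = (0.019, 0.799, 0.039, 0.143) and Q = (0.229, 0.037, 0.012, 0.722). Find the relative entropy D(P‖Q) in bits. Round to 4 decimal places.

3.2057 bits

D(P‖Q) = Σ p·log₂(p/q).
  0.019·log₂(0.019/0.229) = -0.06823
  0.799·log₂(0.799/0.037) = 3.54165
  0.039·log₂(0.039/0.012) = 0.06632
  0.143·log₂(0.143/0.722) = -0.33405
D(P‖Q) = 3.2057 bits.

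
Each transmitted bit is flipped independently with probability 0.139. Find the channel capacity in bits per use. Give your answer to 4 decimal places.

0.4184 bits

Binary symmetric channel: C = 1 − h₂(ε) where h₂ is the binary entropy function.
h₂(0.139) = −0.139·log₂0.139 − 0.861·log₂0.861 = 0.5816.
C = 1 − 0.5816 = 0.4184 bits per channel use.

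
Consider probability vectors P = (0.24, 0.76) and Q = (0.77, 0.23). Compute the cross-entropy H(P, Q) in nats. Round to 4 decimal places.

1.1797 nats

H(P,Q) = −Σ p·ln q.
  −0.24·ln(0.77) = 0.06273
  −0.76·ln(0.23) = 1.11695
H(P,Q) = 1.1797 nats.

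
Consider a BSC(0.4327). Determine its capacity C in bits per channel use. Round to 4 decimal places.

0.0131 bits

Binary symmetric channel: C = 1 − h₂(ε) where h₂ is the binary entropy function.
h₂(0.4327) = −0.4327·log₂0.4327 − 0.5673·log₂0.5673 = 0.9869.
C = 1 − 0.9869 = 0.0131 bits per channel use.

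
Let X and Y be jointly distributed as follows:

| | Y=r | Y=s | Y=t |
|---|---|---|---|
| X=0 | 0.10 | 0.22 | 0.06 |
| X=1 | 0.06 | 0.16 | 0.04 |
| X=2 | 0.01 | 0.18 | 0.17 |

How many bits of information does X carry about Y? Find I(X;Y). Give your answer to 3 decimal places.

0.124 bits

Marginals: p(X) = (0.3800, 0.2600, 0.3600), p(Y) = (0.1700, 0.5600, 0.2700).
I(X;Y) = H(X) + H(Y) − H(X,Y).
H(X) = 1.5664, H(Y) = 1.4130, H(X,Y) = 2.8549.
I(X;Y) = 1.5664 + 1.4130 − 2.8549 = 0.124 bits.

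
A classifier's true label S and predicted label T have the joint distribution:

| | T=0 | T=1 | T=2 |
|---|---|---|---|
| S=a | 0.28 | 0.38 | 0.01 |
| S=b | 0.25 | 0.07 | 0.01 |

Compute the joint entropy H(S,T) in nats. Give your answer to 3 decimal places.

H(S,T) = −Σ p(x,y)·ln p(x,y) over all 6 cells.
  cell (a,0): −0.28·ln0.28 = 0.3564
  cell (a,1): −0.38·ln0.38 = 0.3677
  cell (a,2): −0.01·ln0.01 = 0.0461
  cell (b,0): −0.25·ln0.25 = 0.3466
  cell (b,1): −0.07·ln0.07 = 0.1861
  cell (b,2): −0.01·ln0.01 = 0.0461
Sum = 1.349 nats.

1.349 nats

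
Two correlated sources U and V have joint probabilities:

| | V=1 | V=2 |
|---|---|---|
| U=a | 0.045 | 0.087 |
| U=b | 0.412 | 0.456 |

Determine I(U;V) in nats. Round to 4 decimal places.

Marginals: p(U) = (0.1320, 0.8680), p(V) = (0.4570, 0.5430).
I(U;V) = Σ p(x,y)·ln[p(x,y)/(p(x)p(y))].
  (a,1): 0.045·ln(0.7460) = -0.01319
  (a,2): 0.087·ln(1.2138) = 0.01686
  (b,1): 0.412·ln(1.0386) = 0.01562
  (b,2): 0.456·ln(0.9675) = -0.01507
Sum = 0.0042 nats.

0.0042 nats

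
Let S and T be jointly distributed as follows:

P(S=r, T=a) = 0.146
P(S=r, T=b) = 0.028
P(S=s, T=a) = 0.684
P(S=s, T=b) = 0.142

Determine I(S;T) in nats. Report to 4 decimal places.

Marginals: p(S) = (0.1740, 0.8260), p(T) = (0.8300, 0.1700).
I(S;T) = Σ p(x,y)·ln[p(x,y)/(p(x)p(y))].
  (r,a): 0.146·ln(1.0109) = 0.00159
  (r,b): 0.028·ln(0.9466) = -0.00154
  (s,a): 0.684·ln(0.9977) = -0.00158
  (s,b): 0.142·ln(1.0113) = 0.00159
Sum = 0.0001 nats.

0.0001 nats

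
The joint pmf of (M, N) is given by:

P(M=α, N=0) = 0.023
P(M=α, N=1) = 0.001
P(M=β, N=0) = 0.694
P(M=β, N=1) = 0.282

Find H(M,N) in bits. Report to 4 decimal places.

H(M,N) = −Σ p(x,y)·log₂ p(x,y) over all 4 cells.
  cell (α,0): −0.023·log₂0.023 = 0.12517
  cell (α,1): −0.001·log₂0.001 = 0.00997
  cell (β,0): −0.694·log₂0.694 = 0.36573
  cell (β,1): −0.282·log₂0.282 = 0.51500
Sum = 1.0159 bits.

1.0159 bits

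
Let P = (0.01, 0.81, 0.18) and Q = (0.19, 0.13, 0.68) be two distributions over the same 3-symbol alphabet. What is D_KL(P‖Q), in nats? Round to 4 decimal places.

1.2132 nats

D(P‖Q) = Σ p·ln(p/q).
  0.01·ln(0.01/0.19) = -0.02944
  0.81·ln(0.81/0.13) = 1.48189
  0.18·ln(0.18/0.68) = -0.23924
D(P‖Q) = 1.2132 nats.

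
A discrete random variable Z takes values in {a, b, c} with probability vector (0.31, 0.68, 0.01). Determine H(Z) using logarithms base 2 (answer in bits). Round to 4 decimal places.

0.9686 bits

H(Z) = −Σ p·log₂ p.
  −(0.31)·log₂(0.31) = 0.52379
  −(0.68)·log₂(0.68) = 0.37835
  −(0.01)·log₂(0.01) = 0.06644
Sum: 0.52379 + 0.37835 + 0.06644 = 0.9686 bits.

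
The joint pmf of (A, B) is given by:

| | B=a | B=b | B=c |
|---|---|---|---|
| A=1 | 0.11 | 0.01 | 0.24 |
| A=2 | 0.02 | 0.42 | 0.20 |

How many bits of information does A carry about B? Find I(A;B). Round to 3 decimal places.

0.356 bits

Marginals: p(A) = (0.3600, 0.6400), p(B) = (0.1300, 0.4300, 0.4400).
I(A;B) = Σ p(x,y)·log₂[p(x,y)/(p(x)p(y))].
  (1,a): 0.11·log₂(2.3504) = 0.1356
  (1,b): 0.01·log₂(0.0646) = -0.0395
  (1,c): 0.24·log₂(1.5152) = 0.1439
  (2,a): 0.02·log₂(0.2404) = -0.0411
  (2,b): 0.42·log₂(1.5262) = 0.2562
  (2,c): 0.20·log₂(0.7102) = -0.0987
Sum = 0.356 bits.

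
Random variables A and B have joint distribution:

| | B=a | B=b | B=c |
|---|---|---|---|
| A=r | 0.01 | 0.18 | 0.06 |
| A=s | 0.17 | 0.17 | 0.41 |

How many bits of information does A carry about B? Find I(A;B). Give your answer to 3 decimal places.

0.147 bits

Marginals: p(A) = (0.2500, 0.7500), p(B) = (0.1800, 0.3500, 0.4700).
I(A;B) = H(A) + H(B) − H(A,B).
H(A) = 0.8113, H(B) = 1.4874, H(A,B) = 2.1518.
I(A;B) = 0.8113 + 1.4874 − 2.1518 = 0.147 bits.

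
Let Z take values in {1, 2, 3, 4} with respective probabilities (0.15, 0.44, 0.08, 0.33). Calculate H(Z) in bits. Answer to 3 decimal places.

1.751 bits

H(Z) = −Σ p·log₂ p.
  −(0.15)·log₂(0.15) = 0.4105
  −(0.44)·log₂(0.44) = 0.5211
  −(0.08)·log₂(0.08) = 0.2915
  −(0.33)·log₂(0.33) = 0.5278
Sum: 0.4105 + 0.5211 + 0.2915 + 0.5278 = 1.751 bits.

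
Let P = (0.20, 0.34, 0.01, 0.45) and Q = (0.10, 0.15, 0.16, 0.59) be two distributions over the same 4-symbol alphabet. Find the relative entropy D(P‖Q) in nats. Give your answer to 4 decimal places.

0.2672 nats

D(P‖Q) = Σ p·ln(p/q).
  0.20·ln(0.20/0.10) = 0.13863
  0.34·ln(0.34/0.15) = 0.27823
  0.01·ln(0.01/0.16) = -0.02773
  0.45·ln(0.45/0.59) = -0.12189
D(P‖Q) = 0.2672 nats.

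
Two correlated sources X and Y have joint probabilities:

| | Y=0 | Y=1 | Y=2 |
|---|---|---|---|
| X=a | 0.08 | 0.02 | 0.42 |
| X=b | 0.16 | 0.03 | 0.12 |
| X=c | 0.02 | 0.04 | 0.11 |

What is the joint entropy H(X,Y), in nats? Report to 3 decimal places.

1.747 nats

H(X,Y) = −Σ p(x,y)·ln p(x,y) over all 9 cells.
  cell (a,0): −0.08·ln0.08 = 0.2021
  cell (a,1): −0.02·ln0.02 = 0.0782
  cell (a,2): −0.42·ln0.42 = 0.3644
  cell (b,0): −0.16·ln0.16 = 0.2932
  cell (b,1): −0.03·ln0.03 = 0.1052
  cell (b,2): −0.12·ln0.12 = 0.2544
  cell (c,0): −0.02·ln0.02 = 0.0782
  cell (c,1): −0.04·ln0.04 = 0.1288
  cell (c,2): −0.11·ln0.11 = 0.2428
Sum = 1.747 nats.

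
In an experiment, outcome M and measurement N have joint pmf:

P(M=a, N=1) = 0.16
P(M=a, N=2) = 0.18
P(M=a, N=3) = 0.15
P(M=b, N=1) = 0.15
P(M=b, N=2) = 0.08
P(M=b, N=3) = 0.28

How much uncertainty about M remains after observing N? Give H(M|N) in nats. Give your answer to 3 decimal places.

0.653 nats

Chain rule: H(M|N) = H(M,N) − H(N).
Marginals: p(M) = (0.4900, 0.5100), p(N) = (0.3100, 0.2600, 0.4300).
H(M,N) = 1.7295 nats; H(N) = 1.0762 nats.
H(M|N) = 1.7295 − 1.0762 = 0.653 nats.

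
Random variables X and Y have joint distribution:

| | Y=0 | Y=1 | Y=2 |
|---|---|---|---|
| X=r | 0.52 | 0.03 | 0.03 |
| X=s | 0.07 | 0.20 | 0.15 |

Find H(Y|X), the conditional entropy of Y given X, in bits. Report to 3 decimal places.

Marginals: p(X) = (0.5800, 0.4200), p(Y) = (0.5900, 0.2300, 0.1800).
H(Y|X) = Σ p(X) · H(Y|X=·).
  X=r: p=0.5800, H(Y|X=r) = 0.5833
  X=s: p=0.4200, H(Y|X=s) = 1.4710
Weighted sum = 0.956 bits.

0.956 bits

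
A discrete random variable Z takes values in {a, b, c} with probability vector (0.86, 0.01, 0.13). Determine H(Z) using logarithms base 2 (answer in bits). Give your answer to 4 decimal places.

0.6362 bits

H(Z) = −Σ p·log₂ p.
  −(0.86)·log₂(0.86) = 0.18713
  −(0.01)·log₂(0.01) = 0.06644
  −(0.13)·log₂(0.13) = 0.38264
Sum: 0.18713 + 0.06644 + 0.38264 = 0.6362 bits.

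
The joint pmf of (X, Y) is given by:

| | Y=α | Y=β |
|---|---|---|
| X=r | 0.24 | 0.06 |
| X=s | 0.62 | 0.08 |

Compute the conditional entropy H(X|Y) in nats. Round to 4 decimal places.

0.6048 nats

Chain rule: H(X|Y) = H(X,Y) − H(Y).
Marginals: p(X) = (0.3000, 0.7000), p(Y) = (0.8600, 0.1400).
H(X,Y) = 1.0098 nats; H(Y) = 0.4050 nats.
H(X|Y) = 1.0098 − 0.4050 = 0.6048 nats.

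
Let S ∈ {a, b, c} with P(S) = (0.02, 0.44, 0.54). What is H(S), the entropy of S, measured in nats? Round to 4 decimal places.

H(S) = −Σ p·ln p.
  −(0.02)·ln(0.02) = 0.07824
  −(0.44)·ln(0.44) = 0.36123
  −(0.54)·ln(0.54) = 0.33274
Sum: 0.07824 + 0.36123 + 0.33274 = 0.7722 nats.

0.7722 nats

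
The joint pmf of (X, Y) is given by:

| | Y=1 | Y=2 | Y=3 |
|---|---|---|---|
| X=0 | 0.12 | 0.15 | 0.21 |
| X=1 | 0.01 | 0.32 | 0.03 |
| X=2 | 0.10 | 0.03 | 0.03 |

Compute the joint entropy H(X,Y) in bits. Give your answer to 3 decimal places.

H(X,Y) = −Σ p(x,y)·log₂ p(x,y) over all 9 cells.
  cell (0,1): −0.12·log₂0.12 = 0.3671
  cell (0,2): −0.15·log₂0.15 = 0.4105
  cell (0,3): −0.21·log₂0.21 = 0.4728
  cell (1,1): −0.01·log₂0.01 = 0.0664
  cell (1,2): −0.32·log₂0.32 = 0.5260
  cell (1,3): −0.03·log₂0.03 = 0.1518
  cell (2,1): −0.10·log₂0.10 = 0.3322
  cell (2,2): −0.03·log₂0.03 = 0.1518
  cell (2,3): −0.03·log₂0.03 = 0.1518
Sum = 2.630 bits.

2.630 bits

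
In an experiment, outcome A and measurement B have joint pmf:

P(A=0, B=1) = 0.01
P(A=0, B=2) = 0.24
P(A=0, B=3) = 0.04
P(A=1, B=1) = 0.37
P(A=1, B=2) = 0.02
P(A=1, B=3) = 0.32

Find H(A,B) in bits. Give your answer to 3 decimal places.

H(A,B) = −Σ p(x,y)·log₂ p(x,y) over all 6 cells.
  cell (0,1): −0.01·log₂0.01 = 0.0664
  cell (0,2): −0.24·log₂0.24 = 0.4941
  cell (0,3): −0.04·log₂0.04 = 0.1858
  cell (1,1): −0.37·log₂0.37 = 0.5307
  cell (1,2): −0.02·log₂0.02 = 0.1129
  cell (1,3): −0.32·log₂0.32 = 0.5260
Sum = 1.916 bits.

1.916 bits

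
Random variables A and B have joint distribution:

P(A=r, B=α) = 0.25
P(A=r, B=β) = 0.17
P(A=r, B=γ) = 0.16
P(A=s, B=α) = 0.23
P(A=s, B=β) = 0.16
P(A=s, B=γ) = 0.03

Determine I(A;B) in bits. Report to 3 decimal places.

0.053 bits

Marginals: p(A) = (0.5800, 0.4200), p(B) = (0.4800, 0.3300, 0.1900).
I(A;B) = Σ p(x,y)·log₂[p(x,y)/(p(x)p(y))].
  (r,α): 0.25·log₂(0.8980) = -0.0388
  (r,β): 0.17·log₂(0.8882) = -0.0291
  (r,γ): 0.16·log₂(1.4519) = 0.0861
  (s,α): 0.23·log₂(1.1409) = 0.0437
  (s,β): 0.16·log₂(1.1544) = 0.0331
  (s,γ): 0.03·log₂(0.3759) = -0.0423
Sum = 0.053 bits.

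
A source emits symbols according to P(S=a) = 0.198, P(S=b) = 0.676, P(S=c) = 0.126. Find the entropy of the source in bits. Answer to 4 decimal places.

H(S) = −Σ p·log₂ p.
  −(0.198)·log₂(0.198) = 0.46261
  −(0.676)·log₂(0.676) = 0.38188
  −(0.126)·log₂(0.126) = 0.37655
Sum: 0.46261 + 0.38188 + 0.37655 = 1.2210 bits.

1.2210 bits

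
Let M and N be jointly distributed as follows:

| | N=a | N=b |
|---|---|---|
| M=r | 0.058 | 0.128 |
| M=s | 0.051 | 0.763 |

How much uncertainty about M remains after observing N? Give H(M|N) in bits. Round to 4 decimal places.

0.6377 bits

Marginals: p(M) = (0.1860, 0.8140), p(N) = (0.1090, 0.8910).
H(M|N) = Σ p(N) · H(M|N=·).
  N=a: p=0.1090, H(M|N=a) = 0.9970
  N=b: p=0.8910, H(M|N=b) = 0.5937
Weighted sum = 0.6377 bits.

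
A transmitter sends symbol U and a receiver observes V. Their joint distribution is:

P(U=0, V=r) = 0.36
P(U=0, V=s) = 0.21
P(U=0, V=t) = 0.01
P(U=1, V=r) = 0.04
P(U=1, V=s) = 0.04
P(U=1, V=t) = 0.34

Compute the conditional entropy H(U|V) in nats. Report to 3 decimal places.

Chain rule: H(U|V) = H(U,V) − H(V).
Marginals: p(U) = (0.5800, 0.4200), p(V) = (0.4000, 0.2500, 0.3500).
H(U,V) = 1.3659 nats; H(V) = 1.0805 nats.
H(U|V) = 1.3659 − 1.0805 = 0.285 nats.

0.285 nats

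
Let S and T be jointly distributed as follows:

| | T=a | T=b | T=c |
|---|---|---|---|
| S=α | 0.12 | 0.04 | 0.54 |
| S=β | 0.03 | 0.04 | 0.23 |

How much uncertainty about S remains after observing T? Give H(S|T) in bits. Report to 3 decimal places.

0.866 bits

Chain rule: H(S|T) = H(S,T) − H(T).
Marginals: p(S) = (0.7000, 0.3000), p(T) = (0.1500, 0.0800, 0.7700).
H(S,T) = 1.8581 bits; H(T) = 0.9924 bits.
H(S|T) = 1.8581 − 0.9924 = 0.866 bits.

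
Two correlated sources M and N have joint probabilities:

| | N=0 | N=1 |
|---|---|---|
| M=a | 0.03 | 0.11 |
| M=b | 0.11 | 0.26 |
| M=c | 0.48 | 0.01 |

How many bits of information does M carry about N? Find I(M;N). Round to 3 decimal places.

Marginals: p(M) = (0.1400, 0.3700, 0.4900), p(N) = (0.6200, 0.3800).
I(M;N) = H(M) + H(N) − H(M,N).
H(M) = 1.4321, H(N) = 0.9580, H(M,N) = 1.9323.
I(M;N) = 1.4321 + 0.9580 − 1.9323 = 0.458 bits.

0.458 bits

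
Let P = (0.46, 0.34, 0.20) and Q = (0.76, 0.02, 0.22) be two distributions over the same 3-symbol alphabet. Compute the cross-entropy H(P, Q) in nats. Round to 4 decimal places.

1.7592 nats

H(P,Q) = −Σ p·ln q.
  −0.46·ln(0.76) = 0.12624
  −0.34·ln(0.02) = 1.33009
  −0.20·ln(0.22) = 0.30283
H(P,Q) = 1.7592 nats.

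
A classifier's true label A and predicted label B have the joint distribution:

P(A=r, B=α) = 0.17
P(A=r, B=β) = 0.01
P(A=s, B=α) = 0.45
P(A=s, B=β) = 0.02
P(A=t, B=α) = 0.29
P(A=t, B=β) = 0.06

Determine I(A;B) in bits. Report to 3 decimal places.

0.030 bits

Marginals: p(A) = (0.1800, 0.4700, 0.3500), p(B) = (0.9100, 0.0900).
I(A;B) = Σ p(x,y)·log₂[p(x,y)/(p(x)p(y))].
  (r,α): 0.17·log₂(1.0379) = 0.0091
  (r,β): 0.01·log₂(0.6173) = -0.0070
  (s,α): 0.45·log₂(1.0521) = 0.0330
  (s,β): 0.02·log₂(0.4728) = -0.0216
  (t,α): 0.29·log₂(0.9105) = -0.0392
  (t,β): 0.06·log₂(1.9048) = 0.0558
Sum = 0.030 bits.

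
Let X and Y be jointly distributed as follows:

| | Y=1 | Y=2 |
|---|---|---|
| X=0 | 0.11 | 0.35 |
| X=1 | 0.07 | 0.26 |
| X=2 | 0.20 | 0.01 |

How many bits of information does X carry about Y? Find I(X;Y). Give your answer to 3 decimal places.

0.289 bits

Marginals: p(X) = (0.4600, 0.3300, 0.2100), p(Y) = (0.3800, 0.6200).
I(X;Y) = Σ p(x,y)·log₂[p(x,y)/(p(x)p(y))].
  (0,1): 0.11·log₂(0.6293) = -0.0735
  (0,2): 0.35·log₂(1.2272) = 0.1034
  (1,1): 0.07·log₂(0.5582) = -0.0589
  (1,2): 0.26·log₂(1.2708) = 0.0899
  (2,1): 0.20·log₂(2.5063) = 0.2651
  (2,2): 0.01·log₂(0.0768) = -0.0370
Sum = 0.289 bits.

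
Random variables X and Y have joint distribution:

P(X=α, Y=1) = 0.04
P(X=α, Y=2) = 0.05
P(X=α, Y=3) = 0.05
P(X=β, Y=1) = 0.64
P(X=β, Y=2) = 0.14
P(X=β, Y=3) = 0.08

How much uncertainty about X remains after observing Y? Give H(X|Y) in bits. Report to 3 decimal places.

0.502 bits

Chain rule: H(X|Y) = H(X,Y) − H(Y).
Marginals: p(X) = (0.1400, 0.8600), p(Y) = (0.6800, 0.1900, 0.1300).
H(X,Y) = 1.7186 bits; H(Y) = 1.2162 bits.
H(X|Y) = 1.7186 − 1.2162 = 0.502 bits.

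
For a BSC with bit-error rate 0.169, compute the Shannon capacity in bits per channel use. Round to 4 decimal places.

0.3446 bits

Binary symmetric channel: C = 1 − h₂(ε) where h₂ is the binary entropy function.
h₂(0.169) = −0.169·log₂0.169 − 0.831·log₂0.831 = 0.6554.
C = 1 − 0.6554 = 0.3446 bits per channel use.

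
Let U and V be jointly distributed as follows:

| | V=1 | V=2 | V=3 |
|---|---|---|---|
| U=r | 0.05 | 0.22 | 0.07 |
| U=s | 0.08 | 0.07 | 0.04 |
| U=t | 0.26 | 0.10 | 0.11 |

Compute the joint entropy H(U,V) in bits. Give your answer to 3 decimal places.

2.899 bits

H(U,V) = −Σ p(x,y)·log₂ p(x,y) over all 9 cells.
  cell (r,1): −0.05·log₂0.05 = 0.2161
  cell (r,2): −0.22·log₂0.22 = 0.4806
  cell (r,3): −0.07·log₂0.07 = 0.2686
  cell (s,1): −0.08·log₂0.08 = 0.2915
  cell (s,2): −0.07·log₂0.07 = 0.2686
  cell (s,3): −0.04·log₂0.04 = 0.1858
  cell (t,1): −0.26·log₂0.26 = 0.5053
  cell (t,2): −0.10·log₂0.10 = 0.3322
  cell (t,3): −0.11·log₂0.11 = 0.3503
Sum = 2.899 bits.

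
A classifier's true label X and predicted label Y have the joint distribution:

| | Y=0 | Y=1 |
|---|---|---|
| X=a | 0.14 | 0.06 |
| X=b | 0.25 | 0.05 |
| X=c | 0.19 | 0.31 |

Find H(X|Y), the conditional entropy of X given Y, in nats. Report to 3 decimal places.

0.939 nats

Marginals: p(X) = (0.2000, 0.3000, 0.5000), p(Y) = (0.5800, 0.4200).
H(X|Y) = Σ p(Y) · H(X|Y=·).
  Y=0: p=0.5800, H(X|Y=0) = 1.0714
  Y=1: p=0.4200, H(X|Y=1) = 0.7555
Weighted sum = 0.939 nats.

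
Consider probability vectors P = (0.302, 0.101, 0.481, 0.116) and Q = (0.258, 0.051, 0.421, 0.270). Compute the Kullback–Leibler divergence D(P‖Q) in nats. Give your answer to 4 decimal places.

0.0827 nats

D(P‖Q) = Σ p·ln(p/q).
  0.302·ln(0.302/0.258) = 0.04756
  0.101·ln(0.101/0.051) = 0.06901
  0.481·ln(0.481/0.421) = 0.06409
  0.116·ln(0.116/0.270) = -0.09800
D(P‖Q) = 0.0827 nats.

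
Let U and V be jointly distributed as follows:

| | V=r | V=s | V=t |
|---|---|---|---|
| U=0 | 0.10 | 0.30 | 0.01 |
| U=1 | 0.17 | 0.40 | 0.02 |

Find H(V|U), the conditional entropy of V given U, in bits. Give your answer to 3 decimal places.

1.019 bits

Marginals: p(U) = (0.4100, 0.5900), p(V) = (0.2700, 0.7000, 0.0300).
H(V|U) = Σ p(U) · H(V|U=·).
  U=0: p=0.4100, H(V|U=0) = 0.9569
  U=1: p=0.5900, H(V|U=1) = 1.0629
Weighted sum = 1.019 bits.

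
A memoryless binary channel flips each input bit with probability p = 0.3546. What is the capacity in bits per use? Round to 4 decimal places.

Binary symmetric channel: C = 1 − h₂(ε) where h₂ is the binary entropy function.
h₂(0.3546) = −0.3546·log₂0.3546 − 0.6454·log₂0.6454 = 0.9381.
C = 1 − 0.9381 = 0.0619 bits per channel use.

0.0619 bits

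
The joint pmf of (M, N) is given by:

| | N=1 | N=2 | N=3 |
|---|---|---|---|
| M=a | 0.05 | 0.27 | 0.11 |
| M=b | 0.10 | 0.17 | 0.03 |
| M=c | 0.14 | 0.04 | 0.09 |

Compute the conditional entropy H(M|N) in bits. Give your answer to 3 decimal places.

1.377 bits

Chain rule: H(M|N) = H(M,N) − H(N).
Marginals: p(M) = (0.4300, 0.3000, 0.2700), p(N) = (0.2900, 0.4800, 0.2300).
H(M,N) = 2.8905 bits; H(N) = 1.5138 bits.
H(M|N) = 2.8905 − 1.5138 = 1.377 bits.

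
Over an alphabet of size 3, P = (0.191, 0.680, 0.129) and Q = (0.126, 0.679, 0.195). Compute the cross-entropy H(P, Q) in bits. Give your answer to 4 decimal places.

1.2548 bits

H(P,Q) = −Σ p·log₂ q.
  −0.191·log₂(0.126) = 0.57080
  −0.680·log₂(0.679) = 0.37979
  −0.129·log₂(0.195) = 0.30424
H(P,Q) = 1.2548 bits.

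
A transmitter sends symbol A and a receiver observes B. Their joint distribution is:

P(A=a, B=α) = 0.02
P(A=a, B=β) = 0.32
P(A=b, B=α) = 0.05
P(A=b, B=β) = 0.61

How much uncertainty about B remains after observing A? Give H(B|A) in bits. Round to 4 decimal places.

0.3652 bits

Chain rule: H(B|A) = H(A,B) − H(A).
Marginals: p(A) = (0.3400, 0.6600), p(B) = (0.0700, 0.9300).
H(A,B) = 1.2900 bits; H(A) = 0.9248 bits.
H(B|A) = 1.2900 − 0.9248 = 0.3652 bits.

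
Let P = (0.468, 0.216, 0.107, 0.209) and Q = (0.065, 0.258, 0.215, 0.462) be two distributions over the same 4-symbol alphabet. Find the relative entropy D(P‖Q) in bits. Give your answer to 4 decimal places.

0.9306 bits

D(P‖Q) = Σ p·log₂(p/q).
  0.468·log₂(0.468/0.065) = 1.33286
  0.216·log₂(0.216/0.258) = -0.05537
  0.107·log₂(0.107/0.215) = -0.10772
  0.209·log₂(0.209/0.462) = -0.23918
D(P‖Q) = 0.9306 bits.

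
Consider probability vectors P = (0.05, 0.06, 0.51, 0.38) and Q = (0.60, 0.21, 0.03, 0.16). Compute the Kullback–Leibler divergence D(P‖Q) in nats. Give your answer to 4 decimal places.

1.5742 nats

D(P‖Q) = Σ p·ln(p/q).
  0.05·ln(0.05/0.60) = -0.12425
  0.06·ln(0.06/0.21) = -0.07517
  0.51·ln(0.51/0.03) = 1.44494
  0.38·ln(0.38/0.16) = 0.32870
D(P‖Q) = 1.5742 nats.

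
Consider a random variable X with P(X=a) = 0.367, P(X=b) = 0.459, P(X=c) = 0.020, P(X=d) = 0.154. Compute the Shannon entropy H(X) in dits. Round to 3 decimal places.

0.474 dits

H(X) = −Σ p·log₁₀ p.
  −(0.367)·log₁₀(0.367) = 0.1598
  −(0.459)·log₁₀(0.459) = 0.1552
  −(0.020)·log₁₀(0.020) = 0.0340
  −(0.154)·log₁₀(0.154) = 0.1251
Sum: 0.1598 + 0.1552 + 0.0340 + 0.1251 = 0.474 dits.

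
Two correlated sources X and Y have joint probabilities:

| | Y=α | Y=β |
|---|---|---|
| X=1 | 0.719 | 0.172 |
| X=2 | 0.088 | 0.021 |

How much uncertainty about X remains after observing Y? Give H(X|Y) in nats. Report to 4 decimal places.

0.3444 nats

Marginals: p(X) = (0.8910, 0.1090), p(Y) = (0.8070, 0.1930).
H(X|Y) = Σ p(Y) · H(X|Y=·).
  Y=α: p=0.8070, H(X|Y=α) = 0.3445
  Y=β: p=0.1930, H(X|Y=β) = 0.3440
Weighted sum = 0.3444 nats.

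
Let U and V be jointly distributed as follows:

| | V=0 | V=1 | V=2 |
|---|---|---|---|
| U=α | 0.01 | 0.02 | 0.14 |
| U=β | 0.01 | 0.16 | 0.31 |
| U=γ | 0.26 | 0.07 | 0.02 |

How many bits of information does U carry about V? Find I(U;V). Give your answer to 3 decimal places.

Marginals: p(U) = (0.1700, 0.4800, 0.3500), p(V) = (0.2800, 0.2500, 0.4700).
I(U;V) = H(U) + H(V) − H(U,V).
H(U) = 1.4730, H(V) = 1.5262, H(U,V) = 2.4764.
I(U;V) = 1.4730 + 1.5262 − 2.4764 = 0.523 bits.

0.523 bits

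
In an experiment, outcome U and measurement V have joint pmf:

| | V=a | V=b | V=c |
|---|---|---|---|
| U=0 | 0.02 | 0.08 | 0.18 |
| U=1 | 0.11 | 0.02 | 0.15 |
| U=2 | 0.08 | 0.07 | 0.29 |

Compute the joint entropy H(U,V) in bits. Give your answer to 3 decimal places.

H(U,V) = −Σ p(x,y)·log₂ p(x,y) over all 9 cells.
  cell (0,a): −0.02·log₂0.02 = 0.1129
  cell (0,b): −0.08·log₂0.08 = 0.2915
  cell (0,c): −0.18·log₂0.18 = 0.4453
  cell (1,a): −0.11·log₂0.11 = 0.3503
  cell (1,b): −0.02·log₂0.02 = 0.1129
  cell (1,c): −0.15·log₂0.15 = 0.4105
  cell (2,a): −0.08·log₂0.08 = 0.2915
  cell (2,b): −0.07·log₂0.07 = 0.2686
  cell (2,c): −0.29·log₂0.29 = 0.5179
Sum = 2.801 bits.

2.801 bits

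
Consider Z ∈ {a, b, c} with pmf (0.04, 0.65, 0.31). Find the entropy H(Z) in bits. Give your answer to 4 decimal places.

1.1135 bits

H(Z) = −Σ p·log₂ p.
  −(0.04)·log₂(0.04) = 0.18575
  −(0.65)·log₂(0.65) = 0.40397
  −(0.31)·log₂(0.31) = 0.52379
Sum: 0.18575 + 0.40397 + 0.52379 = 1.1135 bits.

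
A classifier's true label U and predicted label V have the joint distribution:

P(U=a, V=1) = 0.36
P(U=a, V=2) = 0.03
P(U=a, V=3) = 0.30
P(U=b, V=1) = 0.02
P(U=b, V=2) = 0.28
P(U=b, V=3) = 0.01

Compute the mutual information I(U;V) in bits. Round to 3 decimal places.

0.574 bits

Marginals: p(U) = (0.6900, 0.3100), p(V) = (0.3800, 0.3100, 0.3100).
I(U;V) = Σ p(x,y)·log₂[p(x,y)/(p(x)p(y))].
  (a,1): 0.36·log₂(1.3730) = 0.1646
  (a,2): 0.03·log₂(0.1403) = -0.0850
  (a,3): 0.30·log₂(1.4025) = 0.1464
  (b,1): 0.02·log₂(0.1698) = -0.0512
  (b,2): 0.28·log₂(2.9136) = 0.4320
  (b,3): 0.01·log₂(0.1041) = -0.0326
Sum = 0.574 bits.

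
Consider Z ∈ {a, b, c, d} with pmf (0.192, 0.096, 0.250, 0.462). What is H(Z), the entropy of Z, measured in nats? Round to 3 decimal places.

1.245 nats

H(Z) = −Σ p·ln p.
  −(0.192)·ln(0.192) = 0.3168
  −(0.096)·ln(0.096) = 0.2250
  −(0.250)·ln(0.250) = 0.3466
  −(0.462)·ln(0.462) = 0.3568
Sum: 0.3168 + 0.2250 + 0.3466 + 0.3568 = 1.245 nats.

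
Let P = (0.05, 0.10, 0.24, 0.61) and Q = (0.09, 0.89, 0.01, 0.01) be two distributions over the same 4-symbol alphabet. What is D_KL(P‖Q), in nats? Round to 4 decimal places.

D(P‖Q) = Σ p·ln(p/q).
  0.05·ln(0.05/0.09) = -0.02939
  0.10·ln(0.10/0.89) = -0.21861
  0.24·ln(0.24/0.01) = 0.76273
  0.61·ln(0.61/0.01) = 2.50763
D(P‖Q) = 3.0224 nats.

3.0224 nats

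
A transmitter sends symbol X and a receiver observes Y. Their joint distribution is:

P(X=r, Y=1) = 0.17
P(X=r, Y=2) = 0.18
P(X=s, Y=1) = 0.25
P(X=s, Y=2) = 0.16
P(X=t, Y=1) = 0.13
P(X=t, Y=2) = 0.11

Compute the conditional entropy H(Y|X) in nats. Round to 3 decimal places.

Chain rule: H(Y|X) = H(X,Y) − H(X).
Marginals: p(X) = (0.3500, 0.4100, 0.2400), p(Y) = (0.5500, 0.4500).
H(X,Y) = 1.7577 nats; H(X) = 1.0755 nats.
H(Y|X) = 1.7577 − 1.0755 = 0.682 nats.

0.682 nats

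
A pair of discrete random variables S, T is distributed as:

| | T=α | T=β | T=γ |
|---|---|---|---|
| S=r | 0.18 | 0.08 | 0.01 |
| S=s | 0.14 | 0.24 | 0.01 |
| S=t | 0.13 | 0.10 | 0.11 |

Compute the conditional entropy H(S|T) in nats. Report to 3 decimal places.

0.970 nats

Chain rule: H(S|T) = H(S,T) − H(T).
Marginals: p(S) = (0.2700, 0.3900, 0.3400), p(T) = (0.4500, 0.4200, 0.1300).
H(S,T) = 1.9589 nats; H(T) = 0.9889 nats.
H(S|T) = 1.9589 − 0.9889 = 0.970 nats.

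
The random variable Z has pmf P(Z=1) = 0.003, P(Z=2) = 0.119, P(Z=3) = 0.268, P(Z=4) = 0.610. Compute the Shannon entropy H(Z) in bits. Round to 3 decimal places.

H(Z) = −Σ p·log₂ p.
  −(0.003)·log₂(0.003) = 0.0251
  −(0.119)·log₂(0.119) = 0.3654
  −(0.268)·log₂(0.268) = 0.5091
  −(0.610)·log₂(0.610) = 0.4350
Sum: 0.0251 + 0.3654 + 0.5091 + 0.4350 = 1.335 bits.

1.335 bits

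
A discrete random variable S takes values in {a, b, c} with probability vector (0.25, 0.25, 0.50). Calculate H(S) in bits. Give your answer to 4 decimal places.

H(S) = −Σ p·log₂ p.
  −(0.25)·log₂(0.25) = 0.50000
  −(0.25)·log₂(0.25) = 0.50000
  −(0.50)·log₂(0.50) = 0.50000
Sum: 0.50000 + 0.50000 + 0.50000 = 1.5000 bits.

1.5000 bits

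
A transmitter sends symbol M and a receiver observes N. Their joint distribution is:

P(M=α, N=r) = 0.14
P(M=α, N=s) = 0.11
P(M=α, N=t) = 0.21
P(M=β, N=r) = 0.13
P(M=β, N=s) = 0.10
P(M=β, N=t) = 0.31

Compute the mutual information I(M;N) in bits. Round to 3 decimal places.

0.010 bits

Marginals: p(M) = (0.4600, 0.5400), p(N) = (0.2700, 0.2100, 0.5200).
I(M;N) = Σ p(x,y)·log₂[p(x,y)/(p(x)p(y))].
  (α,r): 0.14·log₂(1.1272) = 0.0242
  (α,s): 0.11·log₂(1.1387) = 0.0206
  (α,t): 0.21·log₂(0.8779) = -0.0394
  (β,r): 0.13·log₂(0.8916) = -0.0215
  (β,s): 0.10·log₂(0.8818) = -0.0181
  (β,t): 0.31·log₂(1.1040) = 0.0442
Sum = 0.010 bits.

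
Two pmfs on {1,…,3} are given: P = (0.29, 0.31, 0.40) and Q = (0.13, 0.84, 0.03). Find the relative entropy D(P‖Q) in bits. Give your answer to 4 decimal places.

1.3847 bits

D(P‖Q) = Σ p·log₂(p/q).
  0.29·log₂(0.29/0.13) = 0.33569
  0.31·log₂(0.31/0.84) = -0.44582
  0.40·log₂(0.40/0.03) = 1.49479
D(P‖Q) = 1.3847 bits.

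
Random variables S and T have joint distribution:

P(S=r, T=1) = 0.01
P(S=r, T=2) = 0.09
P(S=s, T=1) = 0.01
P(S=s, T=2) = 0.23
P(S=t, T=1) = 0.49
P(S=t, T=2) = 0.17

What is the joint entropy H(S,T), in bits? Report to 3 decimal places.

H(S,T) = −Σ p(x,y)·log₂ p(x,y) over all 6 cells.
  cell (r,1): −0.01·log₂0.01 = 0.0664
  cell (r,2): −0.09·log₂0.09 = 0.3127
  cell (s,1): −0.01·log₂0.01 = 0.0664
  cell (s,2): −0.23·log₂0.23 = 0.4877
  cell (t,1): −0.49·log₂0.49 = 0.5043
  cell (t,2): −0.17·log₂0.17 = 0.4346
Sum = 1.872 bits.

1.872 bits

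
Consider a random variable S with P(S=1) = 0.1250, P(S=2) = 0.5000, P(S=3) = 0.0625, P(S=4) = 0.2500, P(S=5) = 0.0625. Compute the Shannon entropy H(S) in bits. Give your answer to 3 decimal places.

H(S) = −Σ p·log₂ p.
  −(0.1250)·log₂(0.1250) = 0.3750
  −(0.5000)·log₂(0.5000) = 0.5000
  −(0.0625)·log₂(0.0625) = 0.2500
  −(0.2500)·log₂(0.2500) = 0.5000
  −(0.0625)·log₂(0.0625) = 0.2500
Sum: 0.3750 + 0.5000 + 0.2500 + 0.5000 + 0.2500 = 1.875 bits.

1.875 bits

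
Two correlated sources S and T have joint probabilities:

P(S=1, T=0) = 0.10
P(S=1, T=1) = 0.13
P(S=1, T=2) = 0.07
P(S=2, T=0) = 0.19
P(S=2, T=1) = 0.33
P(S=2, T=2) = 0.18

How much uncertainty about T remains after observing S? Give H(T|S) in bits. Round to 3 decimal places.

Marginals: p(S) = (0.3000, 0.7000), p(T) = (0.2900, 0.4600, 0.2500).
H(T|S) = Σ p(S) · H(T|S=·).
  S=1: p=0.3000, H(T|S=1) = 1.5410
  S=2: p=0.7000, H(T|S=2) = 1.5259
Weighted sum = 1.530 bits.

1.530 bits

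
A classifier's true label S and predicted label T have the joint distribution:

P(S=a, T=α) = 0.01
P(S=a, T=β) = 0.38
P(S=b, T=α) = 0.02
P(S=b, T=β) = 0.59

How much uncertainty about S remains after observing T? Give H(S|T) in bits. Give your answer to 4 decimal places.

Chain rule: H(S|T) = H(S,T) − H(T).
Marginals: p(S) = (0.3900, 0.6100), p(T) = (0.0300, 0.9700).
H(S,T) = 1.1589 bits; H(T) = 0.1944 bits.
H(S|T) = 1.1589 − 0.1944 = 0.9645 bits.

0.9645 bits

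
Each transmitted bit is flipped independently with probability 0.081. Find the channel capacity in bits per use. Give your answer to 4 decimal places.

0.5943 bits

Binary symmetric channel: C = 1 − h₂(ε) where h₂ is the binary entropy function.
h₂(0.081) = −0.081·log₂0.081 − 0.919·log₂0.919 = 0.4057.
C = 1 − 0.4057 = 0.5943 bits per channel use.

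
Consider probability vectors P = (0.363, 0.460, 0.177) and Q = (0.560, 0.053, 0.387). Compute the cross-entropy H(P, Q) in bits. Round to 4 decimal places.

H(P,Q) = −Σ p·log₂ q.
  −0.363·log₂(0.560) = 0.30365
  −0.460·log₂(0.053) = 1.94942
  −0.177·log₂(0.387) = 0.24242
H(P,Q) = 2.4955 bits.

2.4955 bits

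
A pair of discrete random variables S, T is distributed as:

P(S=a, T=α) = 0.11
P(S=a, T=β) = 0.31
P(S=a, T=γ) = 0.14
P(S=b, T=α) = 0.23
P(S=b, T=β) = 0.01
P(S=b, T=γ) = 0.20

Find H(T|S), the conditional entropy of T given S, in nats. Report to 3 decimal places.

Marginals: p(S) = (0.5600, 0.4400), p(T) = (0.3400, 0.3200, 0.3400).
H(T|S) = Σ p(S) · H(T|S=·).
  S=a: p=0.5600, H(T|S=a) = 0.9936
  S=b: p=0.4400, H(T|S=b) = 0.7835
Weighted sum = 0.901 nats.

0.901 nats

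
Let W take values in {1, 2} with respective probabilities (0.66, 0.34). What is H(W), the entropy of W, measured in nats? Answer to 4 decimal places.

0.6410 nats

H(W) = −Σ p·ln p.
  −(0.66)·ln(0.66) = 0.27424
  −(0.34)·ln(0.34) = 0.36680
Sum: 0.27424 + 0.36680 = 0.6410 nats.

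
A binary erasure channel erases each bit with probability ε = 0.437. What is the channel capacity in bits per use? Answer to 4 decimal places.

0.5630 bits

Binary erasure channel: capacity C = 1 − ε.
C = 1 − 0.437 = 0.5630 bits per channel use.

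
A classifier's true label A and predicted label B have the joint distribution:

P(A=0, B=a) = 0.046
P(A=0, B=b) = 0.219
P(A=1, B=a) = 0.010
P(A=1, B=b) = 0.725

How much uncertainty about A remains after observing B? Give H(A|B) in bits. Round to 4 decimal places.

0.7756 bits

Marginals: p(A) = (0.2650, 0.7350), p(B) = (0.0560, 0.9440).
H(A|B) = Σ p(B) · H(A|B=·).
  B=a: p=0.0560, H(A|B=a) = 0.6769
  B=b: p=0.9440, H(A|B=b) = 0.7815
Weighted sum = 0.7756 bits.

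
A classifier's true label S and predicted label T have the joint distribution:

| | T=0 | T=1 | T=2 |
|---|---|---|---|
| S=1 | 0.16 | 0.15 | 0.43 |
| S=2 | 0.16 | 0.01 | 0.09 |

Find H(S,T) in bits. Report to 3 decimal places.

2.159 bits

H(S,T) = −Σ p(x,y)·log₂ p(x,y) over all 6 cells.
  cell (1,0): −0.16·log₂0.16 = 0.4230
  cell (1,1): −0.15·log₂0.15 = 0.4105
  cell (1,2): −0.43·log₂0.43 = 0.5236
  cell (2,0): −0.16·log₂0.16 = 0.4230
  cell (2,1): −0.01·log₂0.01 = 0.0664
  cell (2,2): −0.09·log₂0.09 = 0.3127
Sum = 2.159 bits.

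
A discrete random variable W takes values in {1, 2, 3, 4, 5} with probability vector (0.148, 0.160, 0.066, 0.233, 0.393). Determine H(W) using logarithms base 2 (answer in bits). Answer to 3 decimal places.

H(W) = −Σ p·log₂ p.
  −(0.148)·log₂(0.148) = 0.4079
  −(0.160)·log₂(0.160) = 0.4230
  −(0.066)·log₂(0.066) = 0.2588
  −(0.233)·log₂(0.233) = 0.4897
  −(0.393)·log₂(0.393) = 0.5295
Sum: 0.4079 + 0.4230 + 0.2588 + 0.4897 + 0.5295 = 2.109 bits.

2.109 bits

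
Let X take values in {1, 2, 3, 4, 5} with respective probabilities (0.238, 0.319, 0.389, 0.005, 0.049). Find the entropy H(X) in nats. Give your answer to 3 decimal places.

H(X) = −Σ p·ln p.
  −(0.238)·ln(0.238) = 0.3416
  −(0.319)·ln(0.319) = 0.3645
  −(0.389)·ln(0.389) = 0.3673
  −(0.005)·ln(0.005) = 0.0265
  −(0.049)·ln(0.049) = 0.1478
Sum: 0.3416 + 0.3645 + 0.3673 + 0.0265 + 0.1478 = 1.248 nats.

1.248 nats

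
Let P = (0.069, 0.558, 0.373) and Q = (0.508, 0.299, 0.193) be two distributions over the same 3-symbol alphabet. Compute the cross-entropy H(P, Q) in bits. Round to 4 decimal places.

1.9246 bits

H(P,Q) = −Σ p·log₂ q.
  −0.069·log₂(0.508) = 0.06742
  −0.558·log₂(0.299) = 0.97191
  −0.373·log₂(0.193) = 0.88525
H(P,Q) = 1.9246 bits.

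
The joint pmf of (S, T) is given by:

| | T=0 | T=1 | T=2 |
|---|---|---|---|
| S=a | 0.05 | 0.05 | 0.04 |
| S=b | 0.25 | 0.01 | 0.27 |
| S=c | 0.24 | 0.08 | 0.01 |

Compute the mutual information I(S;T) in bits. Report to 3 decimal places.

0.267 bits

Marginals: p(S) = (0.1400, 0.5300, 0.3300), p(T) = (0.5400, 0.1400, 0.3200).
I(S;T) = Σ p(x,y)·log₂[p(x,y)/(p(x)p(y))].
  (a,0): 0.05·log₂(0.6614) = -0.0298
  (a,1): 0.05·log₂(2.5510) = 0.0676
  (a,2): 0.04·log₂(0.8929) = -0.0065
  (b,0): 0.25·log₂(0.8735) = -0.0488
  (b,1): 0.01·log₂(0.1348) = -0.0289
  (b,2): 0.27·log₂(1.5920) = 0.1811
  (c,0): 0.24·log₂(1.3468) = 0.1031
  (c,1): 0.08·log₂(1.7316) = 0.0634
  (c,2): 0.01·log₂(0.0947) = -0.0340
Sum = 0.267 bits.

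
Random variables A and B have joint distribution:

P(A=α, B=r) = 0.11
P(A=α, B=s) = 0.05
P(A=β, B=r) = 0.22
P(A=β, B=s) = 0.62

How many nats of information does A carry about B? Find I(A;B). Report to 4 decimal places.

0.0518 nats

Marginals: p(A) = (0.1600, 0.8400), p(B) = (0.3300, 0.6700).
I(A;B) = Σ p(x,y)·ln[p(x,y)/(p(x)p(y))].
  (α,r): 0.11·ln(2.0833) = 0.08074
  (α,s): 0.05·ln(0.4664) = -0.03813
  (β,r): 0.22·ln(0.7937) = -0.05084
  (β,s): 0.62·ln(1.1016) = 0.06001
Sum = 0.0518 nats.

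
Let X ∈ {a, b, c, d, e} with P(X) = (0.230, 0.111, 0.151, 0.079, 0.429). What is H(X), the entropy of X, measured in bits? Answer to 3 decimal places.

2.065 bits

H(X) = −Σ p·log₂ p.
  −(0.230)·log₂(0.230) = 0.4877
  −(0.111)·log₂(0.111) = 0.3520
  −(0.151)·log₂(0.151) = 0.4118
  −(0.079)·log₂(0.079) = 0.2893
  −(0.429)·log₂(0.429) = 0.5238
Sum: 0.4877 + 0.3520 + 0.4118 + 0.2893 + 0.5238 = 2.065 bits.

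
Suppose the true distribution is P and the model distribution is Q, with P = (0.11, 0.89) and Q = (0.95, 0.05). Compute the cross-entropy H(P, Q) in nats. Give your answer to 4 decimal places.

H(P,Q) = −Σ p·ln q.
  −0.11·ln(0.95) = 0.00564
  −0.89·ln(0.05) = 2.66620
H(P,Q) = 2.6718 nats.

2.6718 nats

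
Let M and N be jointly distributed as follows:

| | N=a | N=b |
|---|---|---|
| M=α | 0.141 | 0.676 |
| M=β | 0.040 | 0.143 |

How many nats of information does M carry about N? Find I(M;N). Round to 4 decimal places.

0.0010 nats

Marginals: p(M) = (0.8170, 0.1830), p(N) = (0.1810, 0.8190).
I(M;N) = H(M) + H(N) − H(M,N).
H(M) = 0.4759, H(N) = 0.4729, H(M,N) = 0.9478.
I(M;N) = 0.4759 + 0.4729 − 0.9478 = 0.0010 nats.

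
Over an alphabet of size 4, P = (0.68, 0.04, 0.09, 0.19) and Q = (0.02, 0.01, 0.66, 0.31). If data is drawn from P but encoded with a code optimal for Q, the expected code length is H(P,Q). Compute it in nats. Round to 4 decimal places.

H(P,Q) = −Σ p·ln q.
  −0.68·ln(0.02) = 2.66018
  −0.04·ln(0.01) = 0.18421
  −0.09·ln(0.66) = 0.03740
  −0.19·ln(0.31) = 0.22252
H(P,Q) = 3.1043 nats.

3.1043 nats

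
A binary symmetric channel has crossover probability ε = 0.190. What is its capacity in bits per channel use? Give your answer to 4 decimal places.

Binary symmetric channel: C = 1 − h₂(ε) where h₂ is the binary entropy function.
h₂(0.190) = −0.190·log₂0.190 − 0.810·log₂0.810 = 0.7015.
C = 1 − 0.7015 = 0.2985 bits per channel use.

0.2985 bits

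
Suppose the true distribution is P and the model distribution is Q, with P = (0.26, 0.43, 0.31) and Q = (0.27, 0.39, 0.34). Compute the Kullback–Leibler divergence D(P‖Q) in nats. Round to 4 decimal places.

D(P‖Q) = Σ p·ln(p/q).
  0.26·ln(0.26/0.27) = -0.00981
  0.43·ln(0.43/0.39) = 0.04198
  0.31·ln(0.31/0.34) = -0.02864
D(P‖Q) = 0.0035 nats.

0.0035 nats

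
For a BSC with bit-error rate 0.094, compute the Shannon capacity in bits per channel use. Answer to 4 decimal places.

0.5503 bits

Binary symmetric channel: C = 1 − h₂(ε) where h₂ is the binary entropy function.
h₂(0.094) = −0.094·log₂0.094 − 0.906·log₂0.906 = 0.4497.
C = 1 − 0.4497 = 0.5503 bits per channel use.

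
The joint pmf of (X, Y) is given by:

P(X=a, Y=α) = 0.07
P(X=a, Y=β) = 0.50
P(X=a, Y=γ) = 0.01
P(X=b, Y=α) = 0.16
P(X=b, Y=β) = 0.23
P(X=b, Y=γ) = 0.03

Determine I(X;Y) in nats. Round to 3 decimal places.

0.062 nats

Marginals: p(X) = (0.5800, 0.4200), p(Y) = (0.2300, 0.7300, 0.0400).
I(X;Y) = Σ p(x,y)·ln[p(x,y)/(p(x)p(y))].
  (a,α): 0.07·ln(0.5247) = -0.0451
  (a,β): 0.50·ln(1.1809) = 0.0831
  (a,γ): 0.01·ln(0.4310) = -0.0084
  (b,α): 0.16·ln(1.6563) = 0.0807
  (b,β): 0.23·ln(0.7502) = -0.0661
  (b,γ): 0.03·ln(1.7857) = 0.0174
Sum = 0.062 nats.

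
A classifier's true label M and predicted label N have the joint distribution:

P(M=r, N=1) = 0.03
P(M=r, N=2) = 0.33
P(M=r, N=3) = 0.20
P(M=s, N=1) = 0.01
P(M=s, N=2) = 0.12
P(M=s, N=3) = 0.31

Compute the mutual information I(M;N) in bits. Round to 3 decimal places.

Marginals: p(M) = (0.5600, 0.4400), p(N) = (0.0400, 0.4500, 0.5100).
I(M;N) = Σ p(x,y)·log₂[p(x,y)/(p(x)p(y))].
  (r,1): 0.03·log₂(1.3393) = 0.0126
  (r,2): 0.33·log₂(1.3095) = 0.1284
  (r,3): 0.20·log₂(0.7003) = -0.1028
  (s,1): 0.01·log₂(0.5682) = -0.0082
  (s,2): 0.12·log₂(0.6061) = -0.0867
  (s,3): 0.31·log₂(1.3815) = 0.1445
Sum = 0.088 bits.

0.088 bits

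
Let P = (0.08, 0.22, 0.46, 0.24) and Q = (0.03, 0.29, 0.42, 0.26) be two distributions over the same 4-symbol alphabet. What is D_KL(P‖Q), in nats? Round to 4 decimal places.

D(P‖Q) = Σ p·ln(p/q).
  0.08·ln(0.08/0.03) = 0.07847
  0.22·ln(0.22/0.29) = -0.06078
  0.46·ln(0.46/0.42) = 0.04185
  0.24·ln(0.24/0.26) = -0.01921
D(P‖Q) = 0.0403 nats.

0.0403 nats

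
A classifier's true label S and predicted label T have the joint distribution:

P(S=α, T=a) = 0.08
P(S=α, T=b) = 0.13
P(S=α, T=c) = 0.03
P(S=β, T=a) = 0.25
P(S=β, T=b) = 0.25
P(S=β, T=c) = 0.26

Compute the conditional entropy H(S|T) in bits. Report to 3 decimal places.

0.755 bits

Chain rule: H(S|T) = H(S,T) − H(T).
Marginals: p(S) = (0.2400, 0.7600), p(T) = (0.3300, 0.3800, 0.2900).
H(S,T) = 2.3312 bits; H(T) = 1.5762 bits.
H(S|T) = 2.3312 − 1.5762 = 0.755 bits.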